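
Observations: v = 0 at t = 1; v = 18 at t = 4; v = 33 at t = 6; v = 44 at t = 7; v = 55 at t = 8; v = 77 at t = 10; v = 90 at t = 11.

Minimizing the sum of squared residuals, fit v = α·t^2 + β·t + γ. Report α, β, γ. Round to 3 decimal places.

α = 0.433, β = 3.829, γ = -4.360

Forming XᵀX = [[32691, 3467, 387]; [3467, 387, 47]; [387, 47, 7]] and Xᵀv = [25742, 2778, 317]ᵀ gives XᵀX·[α, β, γ]ᵀ = Xᵀv.
Solving the 3×3 system (Gaussian elimination) gives α = 7941/18340, β = 351107/91700, γ = -99963/22925.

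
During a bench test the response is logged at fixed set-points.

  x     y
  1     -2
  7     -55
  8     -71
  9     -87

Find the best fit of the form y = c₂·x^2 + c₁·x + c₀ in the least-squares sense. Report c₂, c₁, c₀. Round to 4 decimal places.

Entries of MᵀM: Σx^2·x^2 = 13059, Σx^2·x = 1585, Σx^2 = 195, Σx·x = 195, Σx = 25, Σ1 = 4.
Moment sums: Σx^2·y = -14288, Σx·y = -1738, Σy = -215.
Row-reducing yields c₂ = -1247/1412, c₁ = -12899/7060, c₀ = 255/353.

c₂ = -0.8831, c₁ = -1.8271, c₀ = 0.7224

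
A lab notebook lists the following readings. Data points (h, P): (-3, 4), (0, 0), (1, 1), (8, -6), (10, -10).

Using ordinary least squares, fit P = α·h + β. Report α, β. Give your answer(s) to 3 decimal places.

Entries of MᵀM: Σh·h = 174, Σh = 16, Σ1 = 5.
And Σh·P = -159, ΣP = -11.
Normal equations: [[174, 16]; [16, 5]]·[α, β]ᵀ = [-159, -11]ᵀ.
det = 174·5 − 16² = 614.
α = ((-159)·5 − 16·(-11))/614 = -619/614; β = (174·(-11) − 16·(-159))/614 = 315/307.

α = -1.008, β = 1.026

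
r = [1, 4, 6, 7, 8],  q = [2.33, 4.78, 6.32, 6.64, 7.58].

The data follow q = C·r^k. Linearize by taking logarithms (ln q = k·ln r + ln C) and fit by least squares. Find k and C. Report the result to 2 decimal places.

k = 0.56, C = 2.30

Taking logs, ln q = k·ln r + ln C, so regress ln q on ln r.
Σln r = 7.2034, Σ(ln r)² = 13.2429, Σln q = 8.1727, Σln r·ln q = 13.3680.
Equations: 13.2429·k + 7.2034·ln C = 13.3680;  7.2034·k + 5·ln C = 8.1727.
Solving (det = 14.3252): k = 0.55631, ln C = 0.83307, so C = exp(0.83307) = 2.30036.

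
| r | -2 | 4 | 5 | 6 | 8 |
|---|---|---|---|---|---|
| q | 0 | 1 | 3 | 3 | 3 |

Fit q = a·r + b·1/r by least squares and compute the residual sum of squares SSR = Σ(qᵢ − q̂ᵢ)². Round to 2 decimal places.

SSR = 1.70

Entries of XᵀX: Σr·r = 145, Σr·1/r = 5, Σ1/r·1/r = 5701/14400.
Right-hand side: Σr·q = 61, Σ1/r·q = 69/40.
Determinant 145·(5701/14400) − 5² = 93329/2880.
a = (61·(5701/14400) − 5·(69/40))/(93329/2880) = 223561/466645; b = (145·(69/40) − 5·61)/(93329/2880) = -158040/93329.
Residuals: 52022/466645, -230049/466645, 88034/93329, 190269/466645, -289778/466645; SSR = 791934/466645.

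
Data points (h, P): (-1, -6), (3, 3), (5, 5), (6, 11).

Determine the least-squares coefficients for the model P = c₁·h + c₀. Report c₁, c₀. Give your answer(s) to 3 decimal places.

The normal system MᵀM·[c₁, c₀]ᵀ = MᵀP is [[71, 13]; [13, 4]]·[c₁, c₀]ᵀ = [106, 13]ᵀ.
Eliminating c₀: 4·(row 1) − 13·(row 2) gives 115·c₁ = 4·106 − 13·13 = 255, so c₁ = 51/23.
Then c₀ = (13 − 13·(51/23))/4 = -91/23.

c₁ = 2.217, c₀ = -3.957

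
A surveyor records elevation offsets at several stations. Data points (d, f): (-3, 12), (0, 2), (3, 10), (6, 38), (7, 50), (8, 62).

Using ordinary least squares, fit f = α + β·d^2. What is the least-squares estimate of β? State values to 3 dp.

β = 0.950

The normal equations are: 6·α + 167·β = 174;  167·α + 7955·β = 7984.
det = 6·7955 − 167² = 19841.
α = (174·7955 − 167·7984)/19841 = 50842/19841; β = (6·7984 − 167·174)/19841 = 18846/19841.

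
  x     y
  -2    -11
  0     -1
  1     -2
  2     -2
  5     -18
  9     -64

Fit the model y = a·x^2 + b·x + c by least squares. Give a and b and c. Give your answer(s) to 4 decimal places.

Forming AᵀA = [[7219, 855, 115]; [855, 115, 15]; [115, 15, 6]] and Aᵀy = [-5688, -650, -98]ᵀ gives AᵀA·[a, b, c]ᵀ = Aᵀy.
Inverting the 3×3 Gram matrix, [a, b, c]ᵀ = [-39247/39956, 78587/39956, -24212/9989]ᵀ.

a = -0.9823, b = 1.9668, c = -2.4239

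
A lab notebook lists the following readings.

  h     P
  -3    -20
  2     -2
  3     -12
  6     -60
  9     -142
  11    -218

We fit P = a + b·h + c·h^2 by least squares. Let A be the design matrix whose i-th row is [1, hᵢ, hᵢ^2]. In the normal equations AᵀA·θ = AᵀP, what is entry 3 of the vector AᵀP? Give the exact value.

-40336

Entry 3 ↔ basis h^2, so (AᵀP)_{3} = Σᵢ (h^2)·Pᵢ = (9)·(-20) + (4)·(-2) + (9)·(-12) + (36)·(-60) + (81)·(-142) + (121)·(-218) = -40336.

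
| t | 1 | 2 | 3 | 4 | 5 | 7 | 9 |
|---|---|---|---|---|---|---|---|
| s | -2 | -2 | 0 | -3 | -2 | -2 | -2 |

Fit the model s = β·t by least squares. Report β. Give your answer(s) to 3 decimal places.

β = -0.324

The normal system MᵀM·[β]ᵀ = Mᵀs is [[185]]·[β]ᵀ = [-60]ᵀ.
β = (-60)/185 = -0.324324.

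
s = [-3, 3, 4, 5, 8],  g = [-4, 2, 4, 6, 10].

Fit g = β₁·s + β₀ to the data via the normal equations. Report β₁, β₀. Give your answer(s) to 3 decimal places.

β₁ = 1.270, β₀ = -0.718

Setting ∂/∂β₁ … = 0 gives: 123·β₁ + 17·β₀ = 144;  17·β₁ + 5·β₀ = 18.
det = 123·5 − 17² = 326.
β₁ = (144·5 − 17·18)/326 = 207/163; β₀ = (123·18 − 17·144)/326 = -117/163.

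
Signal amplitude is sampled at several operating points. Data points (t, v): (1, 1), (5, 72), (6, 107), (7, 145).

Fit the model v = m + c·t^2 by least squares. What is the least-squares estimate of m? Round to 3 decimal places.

Setting ∂/∂m … = 0 gives: 4·m + 111·c = 325;  111·m + 4323·c = 12758.
Δ = 4·4323 − 111² = 4971.
m = (325·4323 − 111·12758)/4971 = -3721/1657; c = (4·12758 − 111·325)/4971 = 14957/4971.

m = -2.246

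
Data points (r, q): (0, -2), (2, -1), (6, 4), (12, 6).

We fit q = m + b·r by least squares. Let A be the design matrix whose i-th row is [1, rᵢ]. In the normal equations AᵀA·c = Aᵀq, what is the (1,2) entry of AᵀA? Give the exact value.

Row 1 ↔ basis 1, column 2 ↔ basis r, so (AᵀA)_{1,2} = Σᵢ r = (1)·(0) + (1)·(2) + (1)·(6) + (1)·(12) = 20.

20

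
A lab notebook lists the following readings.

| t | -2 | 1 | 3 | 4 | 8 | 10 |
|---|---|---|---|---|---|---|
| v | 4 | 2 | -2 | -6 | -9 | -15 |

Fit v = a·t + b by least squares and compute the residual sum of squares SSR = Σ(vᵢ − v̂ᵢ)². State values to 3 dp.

AᵀA·[a, b]ᵀ = Aᵀv reads: 194·a + 24·b = -258;  24·a + 6·b = -26.
Eliminating b: 6·(row 1) − 24·(row 2) gives 588·a = 6·(-258) − 24·(-26) = -924, so a = -11/7.
Then b = ((-26) − 24·(-11/7))/6 = 41/21.
Residuals: -23/21, 34/21, 16/21, -5/3, 34/21, -26/21; SSR = 34/3.

SSR = 11.333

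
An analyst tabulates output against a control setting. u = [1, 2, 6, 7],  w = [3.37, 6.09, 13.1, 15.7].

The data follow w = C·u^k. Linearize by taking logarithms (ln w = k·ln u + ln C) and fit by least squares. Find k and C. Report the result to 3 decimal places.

k = 0.768, C = 3.443

With ln wᵢ as the transformed response and ln uᵢ as the regressor:
Σln u = 4.4308, Σ(ln u)² = 7.4774, Σln w = 8.3478, Σln u·ln w = 11.2202.
Equations: 7.4774·k + 4.4308·ln C = 11.2202;  4.4308·k + 4·ln C = 8.3478.
Solving (det = 10.2775): k = 0.76797, ln C = 1.23627, so C = exp(1.23627) = 3.44275.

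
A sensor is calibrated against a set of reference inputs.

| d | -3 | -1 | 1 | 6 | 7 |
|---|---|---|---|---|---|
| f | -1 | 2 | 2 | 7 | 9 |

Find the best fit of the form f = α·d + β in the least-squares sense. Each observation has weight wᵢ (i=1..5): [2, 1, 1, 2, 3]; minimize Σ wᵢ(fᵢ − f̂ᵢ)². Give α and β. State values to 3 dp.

α = 0.949, β = 1.930

AᵀWA·[α, β]ᵀ = AᵀWf reads: 239·α + 27·β = 279;  27·α + 9·β = 43.
Determinant 239·9 − 27² = 1422.
α = (279·9 − 27·43)/1422 = 75/79; β = (239·43 − 27·279)/1422 = 1372/711.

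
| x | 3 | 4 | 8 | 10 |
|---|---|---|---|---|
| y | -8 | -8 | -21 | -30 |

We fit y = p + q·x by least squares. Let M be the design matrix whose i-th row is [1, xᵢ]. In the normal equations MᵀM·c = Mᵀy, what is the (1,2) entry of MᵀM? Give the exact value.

25

Row 1 ↔ basis 1, column 2 ↔ basis x, so (MᵀM)_{1,2} = Σᵢ x = (1)·(3) + (1)·(4) + (1)·(8) + (1)·(10) = 25.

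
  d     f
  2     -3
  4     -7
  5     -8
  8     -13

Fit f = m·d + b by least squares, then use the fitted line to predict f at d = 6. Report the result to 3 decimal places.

Setting ∂/∂m … = 0 gives: 109·m + 19·b = -178;  19·m + 4·b = -31.
det = 109·4 − 19² = 75.
m = ((-178)·4 − 19·(-31))/75 = -41/25; b = (109·(-31) − 19·(-178))/75 = 1/25.
At d = 6: f̂ = (-41/25)·(6) + (1/25)·(1) = -49/5.

f̂ = -9.800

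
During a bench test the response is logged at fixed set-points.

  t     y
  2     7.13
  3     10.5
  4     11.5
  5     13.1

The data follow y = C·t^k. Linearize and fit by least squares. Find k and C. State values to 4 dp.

k = 0.6464, C = 4.7540

Taking logs, ln y = k·ln t + ln C, so regress ln y on ln t.
Over the data: Σln t = 4.7875, Σ(ln t)² = 6.1995, Σln y = 9.3306, Σln t·ln y = 11.4711.
Normal system: [[6.1995, 4.7875]; [4.7875, 4]]·[k, ln C]ᵀ = [11.4711, 9.3306]ᵀ.
Solving (det = 1.8779): k = 0.64641, ln C = 1.55899, so C = exp(1.55899) = 4.75401.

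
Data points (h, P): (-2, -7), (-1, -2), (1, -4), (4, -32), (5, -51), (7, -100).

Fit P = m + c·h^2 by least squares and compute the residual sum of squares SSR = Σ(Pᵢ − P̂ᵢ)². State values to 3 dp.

SSR = 5.491

Entries of MᵀM: Σ1 = 6, Σh^2 = 96, Σh^2·h^2 = 3300.
For MᵀP: ΣP = -196, Σh^2·P = -6721.
MᵀM·[m, c]ᵀ = MᵀP becomes [[6, 96]; [96, 3300]]·[m, c]ᵀ = [-196, -6721]ᵀ.
Δ = 6·3300 − 96² = 10584.
m = ((-196)·3300 − 96·(-6721))/10584 = -22/147; c = (6·(-6721) − 96·(-196))/10584 = -1195/588.
Residuals: 188/147, 107/588, -1069/588, 2/3, -25/588, -157/588; SSR = 3229/588.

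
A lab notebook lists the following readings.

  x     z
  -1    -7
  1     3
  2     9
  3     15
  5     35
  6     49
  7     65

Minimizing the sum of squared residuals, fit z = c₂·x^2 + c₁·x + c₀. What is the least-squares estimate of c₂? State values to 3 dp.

c₂ = 0.820

Forming MᵀM = [[4421, 719, 125]; [719, 125, 23]; [125, 23, 7]] and Mᵀz = [5991, 997, 169]ᵀ gives MᵀM·[c₂, c₁, c₀]ᵀ = Mᵀz.
Inverting the 3×3 Gram matrix, [c₂, c₁, c₀]ᵀ = [337/411, 1571/411, -419/137]ᵀ.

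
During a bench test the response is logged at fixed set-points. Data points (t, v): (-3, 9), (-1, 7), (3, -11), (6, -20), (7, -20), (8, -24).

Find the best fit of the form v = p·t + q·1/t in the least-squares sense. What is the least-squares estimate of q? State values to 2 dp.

Compute the Gram sums: Σt·t = 168, Σt·1/t = 6, Σ1/t·1/t = 4033/3136.
For Mᵀv: Σt·v = -519, Σ1/t·v = -160/7.
So MᵀM·[p, q]ᵀ = Mᵀv: [[168, 6]; [6, 4033/3136]]·[p, q]ᵀ = [-519, -160/7]ᵀ.
Determinant 168·(4033/3136) − 6² = 10083/56.
p = ((-519)·(4033/3136) − 6·(-160/7))/(10083/56) = -554349/188216; q = (168·(-160/7) − 6·(-519))/(10083/56) = -13552/3361.

q = -4.03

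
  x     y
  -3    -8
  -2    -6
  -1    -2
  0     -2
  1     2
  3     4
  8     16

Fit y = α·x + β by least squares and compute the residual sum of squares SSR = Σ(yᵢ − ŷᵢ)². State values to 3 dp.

SSR = 5.434

Setting ∂/∂α … = 0 gives: 88·α + 6·β = 180;  6·α + 7·β = 4.
Determinant 88·7 − 6² = 580.
α = (180·7 − 6·4)/580 = 309/145; β = (88·4 − 6·180)/580 = -182/145.
Residuals: -51/145, -14/29, 201/145, -108/145, 163/145, -33/29, 6/29; SSR = 788/145.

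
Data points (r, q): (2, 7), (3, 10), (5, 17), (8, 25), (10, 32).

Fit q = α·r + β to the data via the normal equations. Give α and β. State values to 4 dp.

Compute the Gram sums: Σr·r = 202, Σr = 28, Σ1 = 5.
And Σr·q = 649, Σq = 91.
AᵀA·[α, β]ᵀ = Aᵀq becomes [[202, 28]; [28, 5]]·[α, β]ᵀ = [649, 91]ᵀ.
det = 202·5 − 28² = 226.
α = (649·5 − 28·91)/226 = 697/226; β = (202·91 − 28·649)/226 = 105/113.

α = 3.0841, β = 0.9292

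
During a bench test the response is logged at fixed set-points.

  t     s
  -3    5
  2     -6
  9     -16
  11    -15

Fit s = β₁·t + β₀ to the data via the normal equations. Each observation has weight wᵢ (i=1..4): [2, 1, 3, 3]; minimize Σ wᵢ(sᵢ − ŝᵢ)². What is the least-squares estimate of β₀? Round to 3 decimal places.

β₀ = -0.647

AᵀWA·[β₁, β₀]ᵀ = AᵀWs reads: 628·β₁ + 56·β₀ = -969;  56·β₁ + 9·β₀ = -89.
(Σwᵢ·t·t = 628, Σwᵢ·t = 56, Σwᵢ·1 = 9, Σwᵢ·t·s = -969, Σwᵢ·s = -89.)
Δ = 628·9 − 56² = 2516.
β₁ = ((-969)·9 − 56·(-89))/2516 = -101/68; β₀ = (628·(-89) − 56·(-969))/2516 = -11/17.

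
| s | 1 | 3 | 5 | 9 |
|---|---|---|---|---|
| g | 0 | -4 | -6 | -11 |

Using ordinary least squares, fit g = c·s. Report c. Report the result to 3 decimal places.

Setting ∂/∂c … = 0 gives: 116·c = -141.
(Σs·s = 116, Σs·g = -141.)
c = (-141)/116 = -1.21552.

c = -1.216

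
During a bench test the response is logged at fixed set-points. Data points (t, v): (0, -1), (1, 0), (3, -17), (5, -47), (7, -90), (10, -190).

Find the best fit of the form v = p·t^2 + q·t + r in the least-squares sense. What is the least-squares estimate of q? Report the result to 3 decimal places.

Forming XᵀX = [[13108, 1496, 184]; [1496, 184, 26]; [184, 26, 6]] and Xᵀv = [-24738, -2816, -345]ᵀ gives XᵀX·[p, q, r]ᵀ = Xᵀv.
Inverting the 3×3 Gram matrix, [p, q, r]ᵀ = [-65249/33294, 22513/33294, -1832/5549]ᵀ.

q = 0.676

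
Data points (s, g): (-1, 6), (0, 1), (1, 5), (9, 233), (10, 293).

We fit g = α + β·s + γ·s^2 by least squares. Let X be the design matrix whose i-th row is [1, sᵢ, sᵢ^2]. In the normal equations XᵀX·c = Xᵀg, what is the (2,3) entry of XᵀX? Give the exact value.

1729

Row 2 ↔ basis s, column 3 ↔ basis s^2, so (XᵀX)_{2,3} = Σᵢ (s)·(s^2) = (-1)·(1) + (0)·(0) + (1)·(1) + (9)·(81) + (10)·(100) = 1729.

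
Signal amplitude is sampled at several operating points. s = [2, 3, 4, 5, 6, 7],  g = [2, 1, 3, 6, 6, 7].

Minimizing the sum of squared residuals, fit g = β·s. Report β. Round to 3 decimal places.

AᵀA·[β]ᵀ = Aᵀg reads: 139·β = 134.
(Σs·s = 139, Σs·g = 134.)
β = 134/139 = 0.964029.

β = 0.964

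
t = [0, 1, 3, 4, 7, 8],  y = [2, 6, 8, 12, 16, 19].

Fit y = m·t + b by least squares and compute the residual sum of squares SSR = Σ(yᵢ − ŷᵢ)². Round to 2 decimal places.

SSR = 4.81

The normal equations are: 139·m + 23·b = 342;  23·m + 6·b = 63.
Eliminating b: 6·(row 1) − 23·(row 2) gives 305·m = 6·342 − 23·63 = 603, so m = 603/305.
Then b = (63 − 23·(603/305))/6 = 891/305.
Residuals: -281/305, 336/305, -52/61, 357/305, -232/305, 16/61; SSR = 1466/305.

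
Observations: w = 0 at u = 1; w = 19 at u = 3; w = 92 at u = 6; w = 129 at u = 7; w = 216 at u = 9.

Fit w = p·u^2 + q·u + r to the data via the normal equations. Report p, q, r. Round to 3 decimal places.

p = 2.854, q = -1.446, r = -1.735

AᵀA·[p, q, r]ᵀ = Aᵀw reads: 10340·p + 1316·q + 176·r = 27300;  1316·p + 176·q + 26·r = 3456;  176·p + 26·q + 5·r = 456.
(Σu^2·u^2 = 10340, Σu^2·u = 1316, Σu^2 = 176, Σu·u = 176, Σu = 26, Σ1 = 5, Σu^2·w = 27300, Σu·w = 3456, Σw = 456.)
Inverting the 3×3 Gram matrix, [p, q, r]ᵀ = [839/294, -425/294, -85/49]ᵀ.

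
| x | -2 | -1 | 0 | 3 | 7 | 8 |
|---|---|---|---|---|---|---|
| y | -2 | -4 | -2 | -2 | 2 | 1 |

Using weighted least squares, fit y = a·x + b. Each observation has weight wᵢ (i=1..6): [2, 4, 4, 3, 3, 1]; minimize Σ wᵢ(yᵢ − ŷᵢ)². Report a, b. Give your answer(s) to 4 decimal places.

From the data, Σwᵢ·x·x = 250, Σwᵢ·x = 30, Σwᵢ·1 = 17.
For AᵀWy: Σwᵢ·x·y = 56, Σwᵢ·y = -27.
So AᵀWA·[a, b]ᵀ = AᵀWy: [[250, 30]; [30, 17]]·[a, b]ᵀ = [56, -27]ᵀ.
Eliminating b: 17·(row 1) − 30·(row 2) gives 3350·a = 17·56 − 30·(-27) = 1762, so a = 881/1675.
Then b = ((-27) − 30·(881/1675))/17 = -843/335.

a = 0.5260, b = -2.5164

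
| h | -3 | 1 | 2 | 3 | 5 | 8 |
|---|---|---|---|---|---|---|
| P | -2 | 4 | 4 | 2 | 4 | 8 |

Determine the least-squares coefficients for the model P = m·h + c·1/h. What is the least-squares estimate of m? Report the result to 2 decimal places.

m = 0.82

Sums needed: Σh·h = 112, Σh·1/h = 6, Σ1/h·1/h = 22001/14400.
Right-hand side: Σh·P = 108, Σ1/h·P = 137/15.
Normal equations: [[112, 6]; [6, 22001/14400]]·[m, c]ᵀ = [108, 137/15]ᵀ.
det = 112·(22001/14400) − 6² = 121607/900.
m = (108·(22001/14400) − 6·(137/15))/(121607/900) = 396747/486428; c = (112·(137/15) − 6·108)/(121607/900) = 337440/121607.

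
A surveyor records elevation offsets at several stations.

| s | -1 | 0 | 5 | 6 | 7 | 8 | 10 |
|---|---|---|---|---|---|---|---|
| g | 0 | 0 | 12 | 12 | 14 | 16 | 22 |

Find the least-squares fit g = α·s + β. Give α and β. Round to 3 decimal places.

α = 1.980, β = 0.957

From the data, Σs·s = 275, Σs = 35, Σ1 = 7.
Right-hand side: Σs·g = 578, Σg = 76.
Δ = 275·7 − 35² = 700.
α = (578·7 − 35·76)/700 = 99/50; β = (275·76 − 35·578)/700 = 67/70.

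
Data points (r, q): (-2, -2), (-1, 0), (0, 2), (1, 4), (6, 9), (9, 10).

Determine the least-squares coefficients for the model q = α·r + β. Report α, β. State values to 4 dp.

Compute the Gram sums: Σr·r = 123, Σr = 13, Σ1 = 6.
Right-hand side: Σr·q = 152, Σq = 23.
AᵀA·[α, β]ᵀ = Aᵀq becomes [[123, 13]; [13, 6]]·[α, β]ᵀ = [152, 23]ᵀ.
Δ = 123·6 − 13² = 569.
α = (152·6 − 13·23)/569 = 613/569; β = (123·23 − 13·152)/569 = 853/569.

α = 1.0773, β = 1.4991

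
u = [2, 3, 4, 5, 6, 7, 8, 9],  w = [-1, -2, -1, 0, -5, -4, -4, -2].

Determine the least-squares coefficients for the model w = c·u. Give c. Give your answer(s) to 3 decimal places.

Entries of XᵀX: Σu·u = 284.
And Σu·w = -120.
Hence c = -120 / 284 ≈ -0.422535.

c = -0.423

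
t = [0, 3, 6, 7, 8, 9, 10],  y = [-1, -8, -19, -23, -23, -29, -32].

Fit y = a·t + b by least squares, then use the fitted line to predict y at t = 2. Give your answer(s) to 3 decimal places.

XᵀX·[a, b]ᵀ = Xᵀy reads: 339·a + 43·b = -1064;  43·a + 7·b = -135.
Δ = 339·7 − 43² = 524.
a = ((-1064)·7 − 43·(-135))/524 = -1643/524; b = (339·(-135) − 43·(-1064))/524 = -13/524.
At t = 2: ŷ = (-1643/524)·(2) + (-13/524)·(1) = -3299/524.

ŷ = -6.296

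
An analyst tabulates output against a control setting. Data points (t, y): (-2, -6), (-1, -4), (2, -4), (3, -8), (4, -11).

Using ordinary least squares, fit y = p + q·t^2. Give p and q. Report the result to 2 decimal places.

p = -3.29, q = -0.49

Sums needed: Σ1 = 5, Σt^2 = 34, Σt^2·t^2 = 370.
Moment sums: Σy = -33, Σt^2·y = -292.
Normal equations: [[5, 34]; [34, 370]]·[p, q]ᵀ = [-33, -292]ᵀ.
Δ = 5·370 − 34² = 694.
p = ((-33)·370 − 34·(-292))/694 = -1141/347; q = (5·(-292) − 34·(-33))/694 = -169/347.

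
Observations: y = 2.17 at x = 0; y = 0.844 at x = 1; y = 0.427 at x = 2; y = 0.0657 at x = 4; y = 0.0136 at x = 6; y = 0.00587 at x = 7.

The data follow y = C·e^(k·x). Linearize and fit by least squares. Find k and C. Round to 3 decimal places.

Let Y = ln y. Fitting Y = k·x + ln C by least squares:
Sums: Σx = 20.0000, Σ(x)² = 106.0000, Σln y = -12.4041, Σx·ln y = -74.5136.
Normal system: [[106.0000, 20.0000]; [20.0000, 6]]·[k, ln C]ᵀ = [-74.5136, -12.4041]ᵀ.
Solving (det = 236.0000): k = -0.84322, ln C = 0.74338, so C = exp(0.74338) = 2.10304.

k = -0.843, C = 2.103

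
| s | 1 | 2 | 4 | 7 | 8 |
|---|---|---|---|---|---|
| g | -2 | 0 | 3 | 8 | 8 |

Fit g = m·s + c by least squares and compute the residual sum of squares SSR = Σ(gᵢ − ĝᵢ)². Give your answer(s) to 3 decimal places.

SSR = 1.290

Forming MᵀM = [[134, 22]; [22, 5]] and Mᵀg = [130, 17]ᵀ gives MᵀM·[m, c]ᵀ = Mᵀg.
Eliminating c: 5·(row 1) − 22·(row 2) gives 186·m = 5·130 − 22·17 = 276, so m = 46/31.
Then c = (17 − 22·(46/31))/5 = -97/31.
Residuals: -11/31, 5/31, 6/31, 23/31, -23/31; SSR = 40/31.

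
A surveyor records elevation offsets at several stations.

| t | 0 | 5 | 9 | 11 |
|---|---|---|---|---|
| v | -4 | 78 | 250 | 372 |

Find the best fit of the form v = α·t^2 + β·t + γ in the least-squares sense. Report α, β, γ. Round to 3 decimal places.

α = 2.966, β = 1.544, γ = -3.975

The normal system XᵀX·[α, β, γ]ᵀ = Xᵀv is [[21827, 2185, 227]; [2185, 227, 25]; [227, 25, 4]]·[α, β, γ]ᵀ = [67212, 6732, 696]ᵀ.
Inverting the 3×3 Gram matrix, [α, β, γ]ᵀ = [7531/2539, 3919/2539, -10092/2539]ᵀ.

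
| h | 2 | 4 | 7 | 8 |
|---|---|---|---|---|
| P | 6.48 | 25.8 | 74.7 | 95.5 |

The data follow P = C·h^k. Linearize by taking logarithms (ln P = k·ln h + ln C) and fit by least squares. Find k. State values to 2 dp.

k = 1.94

Let Y = ln P. Fitting Y = k·ln h + ln C by least squares:
Σln h = 6.1048, Σ(ln h)² = 10.5129, Σln P = 13.9917, Σln h·ln P = 23.6754.
Normal system: [[10.5129, 6.1048]; [6.1048, 4]]·[k, ln C]ᵀ = [23.6754, 13.9917]ᵀ.
Slope k = (n·Σln h·ln P − Σln h·Σln P)/(n·Σ(ln h)² − (Σln h)²) = (4·23.6754 − 6.1048·13.9917)/4.7831 = 1.94119; ln C = (Σln P − k·Σln h)/n = 0.53528.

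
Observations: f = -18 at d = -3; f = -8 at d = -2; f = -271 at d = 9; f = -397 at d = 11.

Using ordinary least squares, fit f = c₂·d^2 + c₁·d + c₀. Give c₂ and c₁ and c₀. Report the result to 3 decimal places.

c₂ = -2.967, c₁ = -3.258, c₀ = -1.796

Normal-equation sums: Σd^2·d^2 = 21299, Σd^2·d = 2025, Σd^2 = 215, Σd·d = 215, Σd = 15, Σ1 = 4.
And Σd^2·f = -70182, Σd·f = -6736, Σf = -694.
Inverting the 3×3 Gram matrix, [c₂, c₁, c₀]ᵀ = [-72767/24524, -399533/122620, -22019/12262]ᵀ.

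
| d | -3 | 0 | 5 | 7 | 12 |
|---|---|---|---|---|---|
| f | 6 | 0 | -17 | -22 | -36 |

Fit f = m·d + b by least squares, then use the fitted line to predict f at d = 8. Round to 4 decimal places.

f̂ = -24.7291

From the data, Σd·d = 227, Σd = 21, Σ1 = 5.
Right-hand side: Σd·f = -689, Σf = -69.
Δ = 227·5 − 21² = 694.
m = ((-689)·5 − 21·(-69))/694 = -998/347; b = (227·(-69) − 21·(-689))/694 = -597/347.
At d = 8: f̂ = (-998/347)·(8) + (-597/347)·(1) = -8581/347.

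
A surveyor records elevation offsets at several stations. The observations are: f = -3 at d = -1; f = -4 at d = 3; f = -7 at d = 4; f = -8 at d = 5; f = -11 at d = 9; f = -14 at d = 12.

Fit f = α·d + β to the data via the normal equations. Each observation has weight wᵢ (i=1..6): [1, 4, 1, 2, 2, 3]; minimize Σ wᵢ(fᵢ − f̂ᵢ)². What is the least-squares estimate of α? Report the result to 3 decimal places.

MᵀWM·[α, β]ᵀ = MᵀWf reads: 697·α + 79·β = -855;  79·α + 13·β = -106.
Δ = 697·13 − 79² = 2820.
α = ((-855)·13 − 79·(-106))/2820 = -2741/2820; β = (697·(-106) − 79·(-855))/2820 = -6337/2820.

α = -0.972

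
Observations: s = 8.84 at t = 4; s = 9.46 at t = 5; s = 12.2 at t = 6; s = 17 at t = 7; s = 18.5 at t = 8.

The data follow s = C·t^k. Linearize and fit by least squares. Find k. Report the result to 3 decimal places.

Taking logs, ln s = k·ln t + ln C, so regress ln s on ln t.
Σln t = 8.8128, Σ(ln t)² = 15.8331, Σln s = 12.6788, Σln t·ln s = 22.7001.
Equations: 15.8331·k + 8.8128·ln C = 22.7001;  8.8128·k + 5·ln C = 12.6788.
Slope k = (n·Σln t·ln s − Σln t·Σln s)/(n·Σ(ln t)² − (Σln t)²) = (5·22.7001 − 8.8128·12.6788)/1.4995 = 1.17677; ln C = (Σln s − k·Σln t)/n = 0.46161.

k = 1.177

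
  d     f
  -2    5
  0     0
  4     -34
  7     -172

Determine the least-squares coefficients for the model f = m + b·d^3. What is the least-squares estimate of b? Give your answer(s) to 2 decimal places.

Compute the Gram sums: Σ1 = 4, Σd^3 = 399, Σd^3·d^3 = 121809.
Right-hand side: Σf = -201, Σd^3·f = -61212.
So MᵀM·[m, b]ᵀ = Mᵀf: [[4, 399]; [399, 121809]]·[m, b]ᵀ = [-201, -61212]ᵀ.
Determinant 4·121809 − 399² = 328035.
m = ((-201)·121809 − 399·(-61212))/328035 = -1053/5755; b = (4·(-61212) − 399·(-201))/328035 = -54883/109345.

b = -0.50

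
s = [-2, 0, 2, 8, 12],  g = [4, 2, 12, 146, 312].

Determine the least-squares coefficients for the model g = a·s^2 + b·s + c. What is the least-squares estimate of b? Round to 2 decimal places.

b = 2.28

Normal-equation sums: Σs^2·s^2 = 24864, Σs^2·s = 2240, Σs^2 = 216, Σs·s = 216, Σs = 20, Σ1 = 5.
Right-hand side: Σs^2·g = 54336, Σs·g = 4928, Σg = 476.
So AᵀA·[a, b, c]ᵀ = Aᵀg: [[24864, 2240, 216]; [2240, 216, 20]; [216, 20, 5]]·[a, b, c]ᵀ = [54336, 4928, 476]ᵀ.
Inverting the 3×3 Gram matrix, [a, b, c]ᵀ = [8439/4279, 9762/4279, 3748/4279]ᵀ.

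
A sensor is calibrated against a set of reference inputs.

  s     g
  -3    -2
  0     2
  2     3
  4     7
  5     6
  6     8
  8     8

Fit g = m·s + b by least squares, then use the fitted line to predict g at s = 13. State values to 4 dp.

The normal equations are: 154·m + 22·b = 182;  22·m + 7·b = 32.
(Σs·s = 154, Σs = 22, Σ1 = 7, Σs·g = 182, Σg = 32.)
Δ = 154·7 − 22² = 594.
m = (182·7 − 22·32)/594 = 95/99; b = (154·32 − 22·182)/594 = 14/9.
At s = 13: ĝ = (95/99)·(13) + (14/9)·(1) = 463/33.

ĝ = 14.0303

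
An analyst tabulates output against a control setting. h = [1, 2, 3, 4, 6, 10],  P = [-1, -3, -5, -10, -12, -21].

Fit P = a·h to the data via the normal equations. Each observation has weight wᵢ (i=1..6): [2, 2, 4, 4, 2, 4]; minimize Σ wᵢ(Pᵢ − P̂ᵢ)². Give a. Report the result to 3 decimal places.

a = -2.093

Sums needed: Σwᵢ·h·h = 582.
And Σwᵢ·h·P = -1218.
a = (-1218)/582 = -2.09278.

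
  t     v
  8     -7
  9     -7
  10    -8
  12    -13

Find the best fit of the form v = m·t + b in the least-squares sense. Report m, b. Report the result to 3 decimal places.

The normal equations are: 389·m + 39·b = -355;  39·m + 4·b = -35.
Determinant 389·4 − 39² = 35.
m = ((-355)·4 − 39·(-35))/35 = -11/7; b = (389·(-35) − 39·(-355))/35 = 46/7.

m = -1.571, b = 6.571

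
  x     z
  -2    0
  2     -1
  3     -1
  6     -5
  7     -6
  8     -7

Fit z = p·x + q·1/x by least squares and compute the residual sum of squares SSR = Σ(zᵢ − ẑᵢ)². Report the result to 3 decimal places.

SSR = 1.109

Normal-equation sums: Σx·x = 166, Σx·1/x = 6, Σ1/x·1/x = 19049/28224.
Moment sums: Σx·z = -133, Σ1/x·z = -571/168.
So MᵀM·[p, q]ᵀ = Mᵀz: [[166, 6]; [6, 19049/28224]]·[p, q]ᵀ = [-133, -571/168]ᵀ.
Δ = 166·(19049/28224) − 6² = 1073035/14112.
p = ((-133)·(19049/28224) − 6·(-571/168))/(1073035/14112) = -1957949/2146070; q = (166·(-571/168) − 6·(-133))/(1073035/14112) = 3299352/1073035.
Residuals: -308273/1073035, -764762/1073035, 1528209/2146070, -8244/214607, -113449/2146070, -91868/1073035; SSR = 2380361/2146070.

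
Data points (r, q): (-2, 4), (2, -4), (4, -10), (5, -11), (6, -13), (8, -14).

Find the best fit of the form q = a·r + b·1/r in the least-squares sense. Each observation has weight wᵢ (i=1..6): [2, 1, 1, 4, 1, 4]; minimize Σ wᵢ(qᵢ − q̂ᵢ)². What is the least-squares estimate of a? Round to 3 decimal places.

a = -1.863

Sums needed: Σwᵢ·r·r = 420, Σwᵢ·r·1/r = 13, Σwᵢ·1/r·1/r = 1913/1800.
Right-hand side: Σwᵢ·r·q = -810, Σwᵢ·1/r·q = -397/15.
Normal equations: [[420, 13]; [13, 1913/1800]]·[a, b]ᵀ = [-810, -397/15]ᵀ.
Determinant 420·(1913/1800) − 13² = 8321/30.
a = ((-810)·(1913/1800) − 13·(-397/15))/(8321/30) = -31007/16642; b = (420·(-397/15) − 13·(-810))/(8321/30) = -17580/8321.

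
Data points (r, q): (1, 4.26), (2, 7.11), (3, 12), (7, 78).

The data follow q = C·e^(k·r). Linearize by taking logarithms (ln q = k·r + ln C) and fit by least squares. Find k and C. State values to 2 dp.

k = 0.48, C = 2.71

Linearized form: ln q = k·r + ln C. From the 4 transformed points,
Σr = 13.0000, Σ(r)² = 63.0000, Σln q = 10.2524, Σr·ln q = 43.3240.
Normal system: [[63.0000, 13.0000]; [13.0000, 4]]·[k, ln C]ᵀ = [43.3240, 10.2524]ᵀ.
Δ = 63.0000·4 − (13.0000)² = 83.0000; k = (43.3240·4 − 13.0000·10.2524)/83.0000 = 0.48211, ln C = (63.0000·10.2524 − 13.0000·43.3240)/83.0000 = 0.99625, so C = exp(0.99625) = 2.70811.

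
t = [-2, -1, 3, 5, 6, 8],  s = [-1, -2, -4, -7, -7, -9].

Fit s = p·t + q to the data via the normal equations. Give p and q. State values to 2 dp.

p = -0.79, q = -2.51

With design matrix A, AᵀA = [[139, 19]; [19, 6]] and Aᵀs = [-157, -30]ᵀ.
Eliminating q: 6·(row 1) − 19·(row 2) gives 473·p = 6·(-157) − 19·(-30) = -372, so p = -372/473.
Then q = ((-30) − 19·(-372/473))/6 = -1187/473.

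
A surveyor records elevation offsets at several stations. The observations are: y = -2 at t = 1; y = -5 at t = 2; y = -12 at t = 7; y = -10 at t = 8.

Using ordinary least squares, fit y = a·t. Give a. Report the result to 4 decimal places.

a = -1.4915

From the data, Σt·t = 118.
For Xᵀy: Σt·y = -176.
XᵀX·[a]ᵀ = Xᵀy becomes [[118]]·[a]ᵀ = [-176]ᵀ.
a = (-176)/118 = -1.49153.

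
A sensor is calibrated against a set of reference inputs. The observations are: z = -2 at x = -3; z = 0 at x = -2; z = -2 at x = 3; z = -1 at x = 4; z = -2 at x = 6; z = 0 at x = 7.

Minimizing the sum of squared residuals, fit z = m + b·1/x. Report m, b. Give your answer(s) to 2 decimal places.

Compute the Gram sums: Σ1 = 6, Σ1/x = 5/84, Σ1/x·1/x = 457/784.
Right-hand side: Σz = -7, Σ1/x·z = -7/12.
So MᵀM·[m, b]ᵀ = Mᵀz: [[6, 5/84]; [5/84, 457/784]]·[m, b]ᵀ = [-7, -7/12]ᵀ.
Eliminating b: (457/784)·(row 1) − (5/84)·(row 2) gives (24653/7056)·m = (457/784)·(-7) − (5/84)·(-7/12) = -2039/504, so m = -28546/24653.
Then b = ((-7/12) − (5/84)·(-28546/24653))/(457/784) = -21756/24653.

m = -1.16, b = -0.88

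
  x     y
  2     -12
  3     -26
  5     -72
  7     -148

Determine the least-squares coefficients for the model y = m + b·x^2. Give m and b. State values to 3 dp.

m = 1.285, b = -3.025

Forming AᵀA = [[4, 87]; [87, 3123]] and Aᵀy = [-258, -9334]ᵀ gives AᵀA·[m, b]ᵀ = Aᵀy.
Eliminating b: 3123·(row 1) − 87·(row 2) gives 4923·m = 3123·(-258) − 87·(-9334) = 6324, so m = 2108/1641.
Then b = ((-9334) − 87·(2108/1641))/3123 = -14890/4923.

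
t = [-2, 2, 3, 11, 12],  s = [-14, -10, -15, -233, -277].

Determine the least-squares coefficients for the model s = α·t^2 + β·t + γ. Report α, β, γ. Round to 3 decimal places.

Setting ∂/∂α … = 0 gives: 35490·α + 3086·β + 282·γ = -68312;  3086·α + 282·β + 26·γ = -5924;  282·α + 26·β + 5·γ = -549.
(Σt^2·t^2 = 35490, Σt^2·t = 3086, Σt^2 = 282, Σt·t = 282, Σt = 26, Σ1 = 5, Σt^2·s = -68312, Σt·s = -5924, Σs = -549.)
Row-reducing yields α = -159959/78751, β = 118304/78751, γ = -240353/78751.

α = -2.031, β = 1.502, γ = -3.052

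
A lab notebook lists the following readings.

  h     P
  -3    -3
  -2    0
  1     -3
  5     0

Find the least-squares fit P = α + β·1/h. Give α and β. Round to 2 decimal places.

α = -1.40, β = -1.06

Sums needed: Σ1 = 4, Σ1/h = 11/30, Σ1/h·1/h = 1261/900.
For AᵀP: ΣP = -6, Σ1/h·P = -2.
Normal equations: [[4, 11/30]; [11/30, 1261/900]]·[α, β]ᵀ = [-6, -2]ᵀ.
Determinant 4·(1261/900) − (11/30)² = 547/100.
α = ((-6)·(1261/900) − (11/30)·(-2))/(547/100) = -2302/1641; β = (4·(-2) − (11/30)·(-6))/(547/100) = -580/547.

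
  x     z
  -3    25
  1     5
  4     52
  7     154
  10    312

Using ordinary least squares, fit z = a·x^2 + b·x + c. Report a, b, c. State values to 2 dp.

a = 3.03, b = 0.81, c = 0.43

Normal-equation sums: Σx^2·x^2 = 12739, Σx^2·x = 1381, Σx^2 = 175, Σx·x = 175, Σx = 19, Σ1 = 5.
And Σx^2·z = 39808, Σx·z = 4336, Σz = 548.
AᵀA·[a, b, c]ᵀ = Aᵀz becomes [[12739, 1381, 175]; [1381, 175, 19]; [175, 19, 5]]·[a, b, c]ᵀ = [39808, 4336, 548]ᵀ.
Inverting the 3×3 Gram matrix, [a, b, c]ᵀ = [70414/23231, 18842/23231, 10028/23231]ᵀ.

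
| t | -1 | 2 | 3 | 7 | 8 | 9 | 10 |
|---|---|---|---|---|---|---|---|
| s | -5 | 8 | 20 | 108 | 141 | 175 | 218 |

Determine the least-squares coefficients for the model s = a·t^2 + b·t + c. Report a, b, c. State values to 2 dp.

a = 2.00, b = 2.11, c = -4.61

Entries of XᵀX: Σt^2·t^2 = 23156, Σt^2·t = 2618, Σt^2 = 308, Σt·t = 308, Σt = 38, Σ1 = 7.
And Σt^2·s = 50498, Σt·s = 5720, Σs = 665.
So XᵀX·[a, b, c]ᵀ = Xᵀs: [[23156, 2618, 308]; [2618, 308, 38]; [308, 38, 7]]·[a, b, c]ᵀ = [50498, 5720, 665]ᵀ.
Inverting the 3×3 Gram matrix, [a, b, c]ᵀ = [13679/6829, 14441/6829, -31515/6829]ᵀ.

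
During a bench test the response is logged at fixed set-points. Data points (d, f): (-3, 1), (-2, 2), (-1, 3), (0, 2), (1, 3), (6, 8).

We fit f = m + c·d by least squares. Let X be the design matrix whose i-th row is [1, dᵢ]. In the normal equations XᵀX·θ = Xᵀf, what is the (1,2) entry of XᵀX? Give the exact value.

Row 1 ↔ basis 1, column 2 ↔ basis d, so (XᵀX)_{1,2} = Σᵢ d = (1)·(-3) + (1)·(-2) + (1)·(-1) + (1)·(0) + (1)·(1) + (1)·(6) = 1.

1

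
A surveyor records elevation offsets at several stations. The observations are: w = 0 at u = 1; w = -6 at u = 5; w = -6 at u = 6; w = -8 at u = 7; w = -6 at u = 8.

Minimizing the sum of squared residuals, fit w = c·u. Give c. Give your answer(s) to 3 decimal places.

From the data, Σu·u = 175.
And Σu·w = -170.
XᵀX·[c]ᵀ = Xᵀw becomes [[175]]·[c]ᵀ = [-170]ᵀ.
c = (-170)/175 = -0.971429.

c = -0.971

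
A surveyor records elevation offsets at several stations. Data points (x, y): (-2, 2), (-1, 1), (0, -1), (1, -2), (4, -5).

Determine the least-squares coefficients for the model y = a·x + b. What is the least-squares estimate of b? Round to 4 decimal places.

b = -0.5283

Entries of AᵀA: Σx·x = 22, Σx = 2, Σ1 = 5.
And Σx·y = -27, Σy = -5.
Normal equations: [[22, 2]; [2, 5]]·[a, b]ᵀ = [-27, -5]ᵀ.
Δ = 22·5 − 2² = 106.
a = ((-27)·5 − 2·(-5))/106 = -125/106; b = (22·(-5) − 2·(-27))/106 = -28/53.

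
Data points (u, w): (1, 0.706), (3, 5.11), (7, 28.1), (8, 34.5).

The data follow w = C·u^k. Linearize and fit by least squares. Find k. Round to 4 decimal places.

k = 1.8860

Taking logs, ln w = k·ln u + ln C, so regress ln w on ln u.
Σln u = 5.1240, Σ(ln u)² = 9.3176, Σln w = 8.1598, Σln u·ln w = 15.6464.
Normal system: [[9.3176, 5.1240]; [5.1240, 4]]·[k, ln C]ᵀ = [15.6464, 8.1598]ᵀ.
Δ = 9.3176·4 − (5.1240)² = 11.0154; k = (15.6464·4 − 5.1240·8.1598)/11.0154 = 1.88601, ln C = (9.3176·8.1598 − 5.1240·15.6464)/11.0154 = -0.37601.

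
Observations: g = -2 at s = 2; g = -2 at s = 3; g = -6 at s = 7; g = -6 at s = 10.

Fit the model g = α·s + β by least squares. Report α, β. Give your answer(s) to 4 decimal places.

Compute the Gram sums: Σs·s = 162, Σs = 22, Σ1 = 4.
Moment sums: Σs·g = -112, Σg = -16.
Normal equations: [[162, 22]; [22, 4]]·[α, β]ᵀ = [-112, -16]ᵀ.
Δ = 162·4 − 22² = 164.
α = ((-112)·4 − 22·(-16))/164 = -24/41; β = (162·(-16) − 22·(-112))/164 = -32/41.

α = -0.5854, β = -0.7805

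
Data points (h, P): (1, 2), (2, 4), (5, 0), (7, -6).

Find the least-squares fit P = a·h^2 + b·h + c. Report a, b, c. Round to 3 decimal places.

a = -0.466, b = 2.297, c = 0.593

From the data, Σh^2·h^2 = 3043, Σh^2·h = 477, Σh^2 = 79, Σh·h = 79, Σh = 15, Σ1 = 4.
And Σh^2·P = -276, Σh·P = -32, ΣP = 0.
So XᵀX·[a, b, c]ᵀ = XᵀP: [[3043, 477, 79]; [477, 79, 15]; [79, 15, 4]]·[a, b, c]ᵀ = [-276, -32, 0]ᵀ.
Row-reducing yields a = -55/118, b = 271/118, c = 35/59.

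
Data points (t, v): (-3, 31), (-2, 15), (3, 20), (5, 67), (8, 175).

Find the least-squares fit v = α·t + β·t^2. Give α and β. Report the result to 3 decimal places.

α = -1.577, β = 2.937

The normal system XᵀX·[α, β]ᵀ = Xᵀv is [[111, 629]; [629, 4899]]·[α, β]ᵀ = [1672, 13394]ᵀ.
Eliminating β: 4899·(row 1) − 629·(row 2) gives 148148·α = 4899·1672 − 629·13394 = -233698, so α = -116849/74074.
Then β = (13394 − 629·(-116849/74074))/4899 = 5879/2002.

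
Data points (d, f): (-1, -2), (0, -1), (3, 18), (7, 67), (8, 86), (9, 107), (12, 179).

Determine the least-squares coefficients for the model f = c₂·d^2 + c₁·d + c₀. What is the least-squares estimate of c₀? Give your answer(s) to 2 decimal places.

c₀ = -0.43

Sums needed: Σd^2·d^2 = 33876, Σd^2·d = 3338, Σd^2 = 348, Σd·d = 348, Σd = 38, Σ1 = 7.
And Σd^2·f = 43390, Σd·f = 4324, Σf = 454.
Solving the 3×3 system (Gaussian elimination) gives c₂ = 448708/437129, c₁ = 104369/39739, c₀ = -26940/62447.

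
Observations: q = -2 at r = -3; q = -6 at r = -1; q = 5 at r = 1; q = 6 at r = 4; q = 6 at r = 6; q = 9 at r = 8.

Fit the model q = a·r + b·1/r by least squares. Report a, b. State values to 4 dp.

a = 0.9716, b = 4.2680

Entries of AᵀA: Σr·r = 127, Σr·1/r = 6, Σ1/r·1/r = 1277/576.
For Aᵀq: Σr·q = 149, Σ1/r·q = 367/24.
Δ = 127·(1277/576) − 6² = 141443/576.
a = (149·(1277/576) − 6·(367/24))/(141443/576) = 137425/141443; b = (127·(367/24) − 6·149)/(141443/576) = 603672/141443.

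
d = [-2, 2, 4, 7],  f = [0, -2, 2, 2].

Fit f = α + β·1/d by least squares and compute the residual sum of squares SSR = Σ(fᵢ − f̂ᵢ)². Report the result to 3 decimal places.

Entries of AᵀA: Σ1 = 4, Σ1/d = 11/28, Σ1/d·1/d = 457/784.
For Aᵀf: Σf = 2, Σ1/d·f = -3/14.
Normal equations: [[4, 11/28]; [11/28, 457/784]]·[α, β]ᵀ = [2, -3/14]ᵀ.
det = 4·(457/784) − (11/28)² = 1707/784.
α = (2·(457/784) − (11/28)·(-3/14))/(1707/784) = 980/1707; β = (4·(-3/14) − (11/28)·2)/(1707/784) = -1288/1707.
Residuals: -1624/1707, -1250/569, 2756/1707, 2618/1707; SSR = 18248/1707.

SSR = 10.690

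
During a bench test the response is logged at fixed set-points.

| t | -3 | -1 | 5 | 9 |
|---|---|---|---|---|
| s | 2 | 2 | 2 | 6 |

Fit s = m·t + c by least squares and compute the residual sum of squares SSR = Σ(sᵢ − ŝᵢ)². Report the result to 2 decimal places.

Forming AᵀA = [[116, 10]; [10, 4]] and Aᵀs = [56, 12]ᵀ gives AᵀA·[m, c]ᵀ = Aᵀs.
Eliminating c: 4·(row 1) − 10·(row 2) gives 364·m = 4·56 − 10·12 = 104, so m = 2/7.
Then c = (12 − 10·(2/7))/4 = 16/7.
Residuals: 4/7, 0, -12/7, 8/7; SSR = 32/7.

SSR = 4.57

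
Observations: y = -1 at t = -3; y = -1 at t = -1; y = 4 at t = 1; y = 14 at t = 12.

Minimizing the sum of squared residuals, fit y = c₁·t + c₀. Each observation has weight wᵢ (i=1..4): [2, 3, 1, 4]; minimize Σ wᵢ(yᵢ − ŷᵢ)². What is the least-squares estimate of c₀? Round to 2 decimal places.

Setting ∂/∂c₁ … = 0 gives: 598·c₁ + 40·c₀ = 685;  40·c₁ + 10·c₀ = 55.
Eliminating c₀: 10·(row 1) − 40·(row 2) gives 4380·c₁ = 10·685 − 40·55 = 4650, so c₁ = 155/146.
Then c₀ = (55 − 40·(155/146))/10 = 183/146.

c₀ = 1.25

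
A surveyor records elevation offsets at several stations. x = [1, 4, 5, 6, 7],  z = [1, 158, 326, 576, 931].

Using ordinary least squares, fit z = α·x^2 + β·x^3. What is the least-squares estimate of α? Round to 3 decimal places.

α = -2.070

Setting ∂/∂α … = 0 gives: 4579·α + 28733·β = 77034;  28733·α + 184027·β = 494612.
(Σx^2·x^2 = 4579, Σx^2·x^3 = 28733, Σx^3·x^3 = 184027, Σx^2·z = 77034, Σx^3·z = 494612.)
det = 4579·184027 − 28733² = 17074344.
α = (77034·184027 − 28733·494612)/17074344 = -17675339/8537172; β = (4579·494612 − 28733·77034)/17074344 = 25705213/8537172.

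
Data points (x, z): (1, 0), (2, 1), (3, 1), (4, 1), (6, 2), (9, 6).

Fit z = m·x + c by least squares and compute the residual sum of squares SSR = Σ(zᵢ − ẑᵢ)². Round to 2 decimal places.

SSR = 2.97

Forming MᵀM = [[147, 25]; [25, 6]] and Mᵀz = [75, 11]ᵀ gives MᵀM·[m, c]ᵀ = Mᵀz.
Eliminating c: 6·(row 1) − 25·(row 2) gives 257·m = 6·75 − 25·11 = 175, so m = 175/257.
Then c = (11 − 25·(175/257))/6 = -258/257.
Residuals: 83/257, 165/257, -10/257, -185/257, -278/257, 225/257; SSR = 764/257.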